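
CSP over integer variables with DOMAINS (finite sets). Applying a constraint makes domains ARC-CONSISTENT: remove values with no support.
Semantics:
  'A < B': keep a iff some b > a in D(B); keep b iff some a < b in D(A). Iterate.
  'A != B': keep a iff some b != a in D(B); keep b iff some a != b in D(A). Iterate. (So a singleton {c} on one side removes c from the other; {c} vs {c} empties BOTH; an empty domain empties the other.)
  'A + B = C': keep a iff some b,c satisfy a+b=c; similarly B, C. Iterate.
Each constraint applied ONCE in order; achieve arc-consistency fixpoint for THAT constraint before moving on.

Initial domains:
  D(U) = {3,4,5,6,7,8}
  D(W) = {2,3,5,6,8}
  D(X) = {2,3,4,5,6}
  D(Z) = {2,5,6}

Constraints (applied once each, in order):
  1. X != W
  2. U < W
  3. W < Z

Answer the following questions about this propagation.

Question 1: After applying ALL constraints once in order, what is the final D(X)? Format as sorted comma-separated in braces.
Answer: {2,3,4,5,6}

Derivation:
Constraint 1 (X != W) on D(X)={2,3,4,5,6} D(W)={2,3,5,6,8}: no change
Constraint 2 (U < W) on D(U)={3,4,5,6,7,8} D(W)={2,3,5,6,8}: U {3,4,5,6,7,8}->{3,4,5,6,7}; W {2,3,5,6,8}->{5,6,8}
Constraint 3 (W < Z) on D(W)={5,6,8} D(Z)={2,5,6}: W {5,6,8}->{5}; Z {2,5,6}->{6}
So after all 3 constraints: D(X) = {2,3,4,5,6}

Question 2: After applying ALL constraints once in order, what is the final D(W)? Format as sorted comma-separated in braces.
Answer: {5}

Derivation:
Constraint 1 (X != W) on D(X)={2,3,4,5,6} D(W)={2,3,5,6,8}: no change
Constraint 2 (U < W) on D(U)={3,4,5,6,7,8} D(W)={2,3,5,6,8}: U {3,4,5,6,7,8}->{3,4,5,6,7}; W {2,3,5,6,8}->{5,6,8}
Constraint 3 (W < Z) on D(W)={5,6,8} D(Z)={2,5,6}: W {5,6,8}->{5}; Z {2,5,6}->{6}
So after all 3 constraints: D(W) = {5}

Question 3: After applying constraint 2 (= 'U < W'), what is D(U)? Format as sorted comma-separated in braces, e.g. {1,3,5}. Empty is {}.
Answer: {3,4,5,6,7}

Derivation:
Constraint 1 (X != W) on D(X)={2,3,4,5,6} D(W)={2,3,5,6,8}: no change
Constraint 2 (U < W) on D(U)={3,4,5,6,7,8} D(W)={2,3,5,6,8}: U {3,4,5,6,7,8}->{3,4,5,6,7}; W {2,3,5,6,8}->{5,6,8}
So after constraint 2: D(U) = {3,4,5,6,7}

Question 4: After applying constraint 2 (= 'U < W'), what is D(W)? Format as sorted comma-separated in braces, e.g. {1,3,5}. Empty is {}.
Constraint 1 (X != W) on D(X)={2,3,4,5,6} D(W)={2,3,5,6,8}: no change
Constraint 2 (U < W) on D(U)={3,4,5,6,7,8} D(W)={2,3,5,6,8}: U {3,4,5,6,7,8}->{3,4,5,6,7}; W {2,3,5,6,8}->{5,6,8}
So after constraint 2: D(W) = {5,6,8}

Answer: {5,6,8}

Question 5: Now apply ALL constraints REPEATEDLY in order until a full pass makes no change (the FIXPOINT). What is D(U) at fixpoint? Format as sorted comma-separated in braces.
Answer: {3,4}

Derivation:
pass 0 (initial): D(U)={3,4,5,6,7,8}
pass 1: U {3,4,5,6,7,8}->{3,4,5,6,7}; W {2,3,5,6,8}->{5}; Z {2,5,6}->{6}
pass 2: U {3,4,5,6,7}->{3,4}; X {2,3,4,5,6}->{2,3,4,6}
pass 3: no change
Fixpoint after 3 passes: D(U) = {3,4}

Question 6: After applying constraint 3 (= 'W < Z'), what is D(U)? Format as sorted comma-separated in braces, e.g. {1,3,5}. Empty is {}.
Answer: {3,4,5,6,7}

Derivation:
Constraint 1 (X != W) on D(X)={2,3,4,5,6} D(W)={2,3,5,6,8}: no change
Constraint 2 (U < W) on D(U)={3,4,5,6,7,8} D(W)={2,3,5,6,8}: U {3,4,5,6,7,8}->{3,4,5,6,7}; W {2,3,5,6,8}->{5,6,8}
Constraint 3 (W < Z) on D(W)={5,6,8} D(Z)={2,5,6}: W {5,6,8}->{5}; Z {2,5,6}->{6}
So after constraint 3: D(U) = {3,4,5,6,7}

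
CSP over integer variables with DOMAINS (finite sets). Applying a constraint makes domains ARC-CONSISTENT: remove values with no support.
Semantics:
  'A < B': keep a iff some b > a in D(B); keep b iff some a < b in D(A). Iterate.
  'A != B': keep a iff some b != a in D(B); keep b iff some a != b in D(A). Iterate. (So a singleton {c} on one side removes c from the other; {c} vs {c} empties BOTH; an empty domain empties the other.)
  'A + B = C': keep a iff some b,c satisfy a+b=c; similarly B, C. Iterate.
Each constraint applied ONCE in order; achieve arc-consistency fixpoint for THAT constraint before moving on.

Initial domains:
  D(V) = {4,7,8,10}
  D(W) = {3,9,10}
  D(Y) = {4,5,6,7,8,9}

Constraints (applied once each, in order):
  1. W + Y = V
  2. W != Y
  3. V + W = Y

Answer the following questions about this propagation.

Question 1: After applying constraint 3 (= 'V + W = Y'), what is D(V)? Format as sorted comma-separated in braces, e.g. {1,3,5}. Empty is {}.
Constraint 1 (W + Y = V) on D(W)={3,9,10} D(Y)={4,5,6,7,8,9} D(V)={4,7,8,10}: W {3,9,10}->{3}; Y {4,5,6,7,8,9}->{4,5,7}; V {4,7,8,10}->{7,8,10}
Constraint 2 (W != Y) on D(W)={3} D(Y)={4,5,7}: no change
Constraint 3 (V + W = Y) on D(V)={7,8,10} D(W)={3} D(Y)={4,5,7}: V {7,8,10}->{}; W {3}->{}; Y {4,5,7}->{}
So after constraint 3: D(V) = {}

Answer: {}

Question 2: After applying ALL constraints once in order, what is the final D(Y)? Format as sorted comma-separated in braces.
Constraint 1 (W + Y = V) on D(W)={3,9,10} D(Y)={4,5,6,7,8,9} D(V)={4,7,8,10}: W {3,9,10}->{3}; Y {4,5,6,7,8,9}->{4,5,7}; V {4,7,8,10}->{7,8,10}
Constraint 2 (W != Y) on D(W)={3} D(Y)={4,5,7}: no change
Constraint 3 (V + W = Y) on D(V)={7,8,10} D(W)={3} D(Y)={4,5,7}: V {7,8,10}->{}; W {3}->{}; Y {4,5,7}->{}
So after all 3 constraints: D(Y) = {}

Answer: {}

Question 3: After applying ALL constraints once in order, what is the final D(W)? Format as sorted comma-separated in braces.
Constraint 1 (W + Y = V) on D(W)={3,9,10} D(Y)={4,5,6,7,8,9} D(V)={4,7,8,10}: W {3,9,10}->{3}; Y {4,5,6,7,8,9}->{4,5,7}; V {4,7,8,10}->{7,8,10}
Constraint 2 (W != Y) on D(W)={3} D(Y)={4,5,7}: no change
Constraint 3 (V + W = Y) on D(V)={7,8,10} D(W)={3} D(Y)={4,5,7}: V {7,8,10}->{}; W {3}->{}; Y {4,5,7}->{}
So after all 3 constraints: D(W) = {}

Answer: {}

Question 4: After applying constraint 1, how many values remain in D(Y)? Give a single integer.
Answer: 3

Derivation:
Constraint 1 (W + Y = V) on D(W)={3,9,10} D(Y)={4,5,6,7,8,9} D(V)={4,7,8,10}: W {3,9,10}->{3}; Y {4,5,6,7,8,9}->{4,5,7}; V {4,7,8,10}->{7,8,10}
So after constraint 1: D(Y)={4,5,7}, size = 3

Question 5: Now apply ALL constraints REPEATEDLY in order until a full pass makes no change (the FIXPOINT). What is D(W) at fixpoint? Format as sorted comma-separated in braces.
pass 0 (initial): D(W)={3,9,10}
pass 1: V {4,7,8,10}->{}; W {3,9,10}->{}; Y {4,5,6,7,8,9}->{}
pass 2: no change
Fixpoint after 2 passes: D(W) = {}

Answer: {}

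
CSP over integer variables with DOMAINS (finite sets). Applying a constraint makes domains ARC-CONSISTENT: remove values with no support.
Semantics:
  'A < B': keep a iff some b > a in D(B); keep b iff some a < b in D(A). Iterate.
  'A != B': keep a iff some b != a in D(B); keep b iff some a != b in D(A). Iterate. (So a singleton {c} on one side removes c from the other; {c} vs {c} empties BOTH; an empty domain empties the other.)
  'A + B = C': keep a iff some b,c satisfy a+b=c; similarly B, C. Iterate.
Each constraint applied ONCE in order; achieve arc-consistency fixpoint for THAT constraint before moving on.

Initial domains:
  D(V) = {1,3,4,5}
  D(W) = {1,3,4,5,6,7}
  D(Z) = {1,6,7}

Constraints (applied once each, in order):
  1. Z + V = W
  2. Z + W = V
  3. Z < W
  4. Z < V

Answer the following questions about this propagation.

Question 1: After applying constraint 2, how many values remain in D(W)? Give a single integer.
Answer: 1

Derivation:
Constraint 1 (Z + V = W) on D(Z)={1,6,7} D(V)={1,3,4,5} D(W)={1,3,4,5,6,7}: Z {1,6,7}->{1,6}; W {1,3,4,5,6,7}->{4,5,6,7}
Constraint 2 (Z + W = V) on D(Z)={1,6} D(W)={4,5,6,7} D(V)={1,3,4,5}: Z {1,6}->{1}; W {4,5,6,7}->{4}; V {1,3,4,5}->{5}
So after constraint 2: D(W)={4}, size = 1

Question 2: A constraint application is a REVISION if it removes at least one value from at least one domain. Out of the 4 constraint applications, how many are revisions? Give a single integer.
Answer: 2

Derivation:
Constraint 1 (Z + V = W) on D(Z)={1,6,7} D(V)={1,3,4,5} D(W)={1,3,4,5,6,7}: Z {1,6,7}->{1,6}; W {1,3,4,5,6,7}->{4,5,6,7} => REVISION
Constraint 2 (Z + W = V) on D(Z)={1,6} D(W)={4,5,6,7} D(V)={1,3,4,5}: Z {1,6}->{1}; W {4,5,6,7}->{4}; V {1,3,4,5}->{5} => REVISION
Constraint 3 (Z < W) on D(Z)={1} D(W)={4}: no change => not a revision
Constraint 4 (Z < V) on D(Z)={1} D(V)={5}: no change => not a revision
Total revisions = 2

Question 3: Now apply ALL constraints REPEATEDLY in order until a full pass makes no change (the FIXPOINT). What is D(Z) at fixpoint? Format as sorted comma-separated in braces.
pass 0 (initial): D(Z)={1,6,7}
pass 1: V {1,3,4,5}->{5}; W {1,3,4,5,6,7}->{4}; Z {1,6,7}->{1}
pass 2: V {5}->{}; W {4}->{}; Z {1}->{}
pass 3: no change
Fixpoint after 3 passes: D(Z) = {}

Answer: {}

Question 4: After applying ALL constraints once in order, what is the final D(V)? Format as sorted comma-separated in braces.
Answer: {5}

Derivation:
Constraint 1 (Z + V = W) on D(Z)={1,6,7} D(V)={1,3,4,5} D(W)={1,3,4,5,6,7}: Z {1,6,7}->{1,6}; W {1,3,4,5,6,7}->{4,5,6,7}
Constraint 2 (Z + W = V) on D(Z)={1,6} D(W)={4,5,6,7} D(V)={1,3,4,5}: Z {1,6}->{1}; W {4,5,6,7}->{4}; V {1,3,4,5}->{5}
Constraint 3 (Z < W) on D(Z)={1} D(W)={4}: no change
Constraint 4 (Z < V) on D(Z)={1} D(V)={5}: no change
So after all 4 constraints: D(V) = {5}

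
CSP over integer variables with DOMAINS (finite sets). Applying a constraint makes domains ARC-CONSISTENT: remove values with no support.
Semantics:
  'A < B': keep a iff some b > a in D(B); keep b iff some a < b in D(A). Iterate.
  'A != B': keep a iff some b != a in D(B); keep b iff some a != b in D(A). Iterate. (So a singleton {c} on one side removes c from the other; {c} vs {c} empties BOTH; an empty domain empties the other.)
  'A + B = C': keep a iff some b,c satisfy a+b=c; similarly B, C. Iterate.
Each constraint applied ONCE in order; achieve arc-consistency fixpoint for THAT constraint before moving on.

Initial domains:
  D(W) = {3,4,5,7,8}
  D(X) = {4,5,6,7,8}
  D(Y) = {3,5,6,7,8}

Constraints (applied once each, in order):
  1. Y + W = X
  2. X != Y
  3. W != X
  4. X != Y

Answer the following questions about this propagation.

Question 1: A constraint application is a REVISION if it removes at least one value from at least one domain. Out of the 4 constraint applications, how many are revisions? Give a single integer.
Constraint 1 (Y + W = X) on D(Y)={3,5,6,7,8} D(W)={3,4,5,7,8} D(X)={4,5,6,7,8}: Y {3,5,6,7,8}->{3,5}; W {3,4,5,7,8}->{3,4,5}; X {4,5,6,7,8}->{6,7,8} => REVISION
Constraint 2 (X != Y) on D(X)={6,7,8} D(Y)={3,5}: no change => not a revision
Constraint 3 (W != X) on D(W)={3,4,5} D(X)={6,7,8}: no change => not a revision
Constraint 4 (X != Y) on D(X)={6,7,8} D(Y)={3,5}: no change => not a revision
Total revisions = 1

Answer: 1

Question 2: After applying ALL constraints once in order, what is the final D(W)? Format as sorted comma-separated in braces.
Constraint 1 (Y + W = X) on D(Y)={3,5,6,7,8} D(W)={3,4,5,7,8} D(X)={4,5,6,7,8}: Y {3,5,6,7,8}->{3,5}; W {3,4,5,7,8}->{3,4,5}; X {4,5,6,7,8}->{6,7,8}
Constraint 2 (X != Y) on D(X)={6,7,8} D(Y)={3,5}: no change
Constraint 3 (W != X) on D(W)={3,4,5} D(X)={6,7,8}: no change
Constraint 4 (X != Y) on D(X)={6,7,8} D(Y)={3,5}: no change
So after all 4 constraints: D(W) = {3,4,5}

Answer: {3,4,5}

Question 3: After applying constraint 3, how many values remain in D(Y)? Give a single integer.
Constraint 1 (Y + W = X) on D(Y)={3,5,6,7,8} D(W)={3,4,5,7,8} D(X)={4,5,6,7,8}: Y {3,5,6,7,8}->{3,5}; W {3,4,5,7,8}->{3,4,5}; X {4,5,6,7,8}->{6,7,8}
Constraint 2 (X != Y) on D(X)={6,7,8} D(Y)={3,5}: no change
Constraint 3 (W != X) on D(W)={3,4,5} D(X)={6,7,8}: no change
So after constraint 3: D(Y)={3,5}, size = 2

Answer: 2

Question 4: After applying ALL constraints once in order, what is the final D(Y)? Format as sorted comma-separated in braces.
Answer: {3,5}

Derivation:
Constraint 1 (Y + W = X) on D(Y)={3,5,6,7,8} D(W)={3,4,5,7,8} D(X)={4,5,6,7,8}: Y {3,5,6,7,8}->{3,5}; W {3,4,5,7,8}->{3,4,5}; X {4,5,6,7,8}->{6,7,8}
Constraint 2 (X != Y) on D(X)={6,7,8} D(Y)={3,5}: no change
Constraint 3 (W != X) on D(W)={3,4,5} D(X)={6,7,8}: no change
Constraint 4 (X != Y) on D(X)={6,7,8} D(Y)={3,5}: no change
So after all 4 constraints: D(Y) = {3,5}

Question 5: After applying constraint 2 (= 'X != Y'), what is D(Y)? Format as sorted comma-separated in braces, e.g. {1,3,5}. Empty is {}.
Answer: {3,5}

Derivation:
Constraint 1 (Y + W = X) on D(Y)={3,5,6,7,8} D(W)={3,4,5,7,8} D(X)={4,5,6,7,8}: Y {3,5,6,7,8}->{3,5}; W {3,4,5,7,8}->{3,4,5}; X {4,5,6,7,8}->{6,7,8}
Constraint 2 (X != Y) on D(X)={6,7,8} D(Y)={3,5}: no change
So after constraint 2: D(Y) = {3,5}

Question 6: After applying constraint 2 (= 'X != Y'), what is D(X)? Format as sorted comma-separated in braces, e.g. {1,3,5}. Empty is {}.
Answer: {6,7,8}

Derivation:
Constraint 1 (Y + W = X) on D(Y)={3,5,6,7,8} D(W)={3,4,5,7,8} D(X)={4,5,6,7,8}: Y {3,5,6,7,8}->{3,5}; W {3,4,5,7,8}->{3,4,5}; X {4,5,6,7,8}->{6,7,8}
Constraint 2 (X != Y) on D(X)={6,7,8} D(Y)={3,5}: no change
So after constraint 2: D(X) = {6,7,8}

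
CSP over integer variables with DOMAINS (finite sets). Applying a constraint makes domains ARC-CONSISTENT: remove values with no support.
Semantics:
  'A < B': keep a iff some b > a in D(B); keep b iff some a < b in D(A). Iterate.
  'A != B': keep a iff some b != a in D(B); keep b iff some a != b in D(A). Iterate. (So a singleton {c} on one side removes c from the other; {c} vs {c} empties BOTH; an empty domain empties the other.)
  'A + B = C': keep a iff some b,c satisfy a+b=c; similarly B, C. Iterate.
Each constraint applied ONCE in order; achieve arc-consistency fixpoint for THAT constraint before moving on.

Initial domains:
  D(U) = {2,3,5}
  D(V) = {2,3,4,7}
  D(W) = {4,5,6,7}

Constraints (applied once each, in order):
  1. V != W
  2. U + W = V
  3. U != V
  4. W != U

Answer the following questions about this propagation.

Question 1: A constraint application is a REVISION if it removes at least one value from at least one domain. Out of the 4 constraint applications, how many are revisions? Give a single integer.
Answer: 1

Derivation:
Constraint 1 (V != W) on D(V)={2,3,4,7} D(W)={4,5,6,7}: no change => not a revision
Constraint 2 (U + W = V) on D(U)={2,3,5} D(W)={4,5,6,7} D(V)={2,3,4,7}: U {2,3,5}->{2,3}; W {4,5,6,7}->{4,5}; V {2,3,4,7}->{7} => REVISION
Constraint 3 (U != V) on D(U)={2,3} D(V)={7}: no change => not a revision
Constraint 4 (W != U) on D(W)={4,5} D(U)={2,3}: no change => not a revision
Total revisions = 1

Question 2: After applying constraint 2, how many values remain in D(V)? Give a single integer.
Answer: 1

Derivation:
Constraint 1 (V != W) on D(V)={2,3,4,7} D(W)={4,5,6,7}: no change
Constraint 2 (U + W = V) on D(U)={2,3,5} D(W)={4,5,6,7} D(V)={2,3,4,7}: U {2,3,5}->{2,3}; W {4,5,6,7}->{4,5}; V {2,3,4,7}->{7}
So after constraint 2: D(V)={7}, size = 1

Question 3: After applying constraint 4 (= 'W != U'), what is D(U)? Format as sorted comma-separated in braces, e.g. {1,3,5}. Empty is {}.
Answer: {2,3}

Derivation:
Constraint 1 (V != W) on D(V)={2,3,4,7} D(W)={4,5,6,7}: no change
Constraint 2 (U + W = V) on D(U)={2,3,5} D(W)={4,5,6,7} D(V)={2,3,4,7}: U {2,3,5}->{2,3}; W {4,5,6,7}->{4,5}; V {2,3,4,7}->{7}
Constraint 3 (U != V) on D(U)={2,3} D(V)={7}: no change
Constraint 4 (W != U) on D(W)={4,5} D(U)={2,3}: no change
So after constraint 4: D(U) = {2,3}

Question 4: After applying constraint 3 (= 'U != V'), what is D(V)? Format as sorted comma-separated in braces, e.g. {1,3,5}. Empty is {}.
Answer: {7}

Derivation:
Constraint 1 (V != W) on D(V)={2,3,4,7} D(W)={4,5,6,7}: no change
Constraint 2 (U + W = V) on D(U)={2,3,5} D(W)={4,5,6,7} D(V)={2,3,4,7}: U {2,3,5}->{2,3}; W {4,5,6,7}->{4,5}; V {2,3,4,7}->{7}
Constraint 3 (U != V) on D(U)={2,3} D(V)={7}: no change
So after constraint 3: D(V) = {7}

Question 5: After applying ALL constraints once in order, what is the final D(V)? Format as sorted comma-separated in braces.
Answer: {7}

Derivation:
Constraint 1 (V != W) on D(V)={2,3,4,7} D(W)={4,5,6,7}: no change
Constraint 2 (U + W = V) on D(U)={2,3,5} D(W)={4,5,6,7} D(V)={2,3,4,7}: U {2,3,5}->{2,3}; W {4,5,6,7}->{4,5}; V {2,3,4,7}->{7}
Constraint 3 (U != V) on D(U)={2,3} D(V)={7}: no change
Constraint 4 (W != U) on D(W)={4,5} D(U)={2,3}: no change
So after all 4 constraints: D(V) = {7}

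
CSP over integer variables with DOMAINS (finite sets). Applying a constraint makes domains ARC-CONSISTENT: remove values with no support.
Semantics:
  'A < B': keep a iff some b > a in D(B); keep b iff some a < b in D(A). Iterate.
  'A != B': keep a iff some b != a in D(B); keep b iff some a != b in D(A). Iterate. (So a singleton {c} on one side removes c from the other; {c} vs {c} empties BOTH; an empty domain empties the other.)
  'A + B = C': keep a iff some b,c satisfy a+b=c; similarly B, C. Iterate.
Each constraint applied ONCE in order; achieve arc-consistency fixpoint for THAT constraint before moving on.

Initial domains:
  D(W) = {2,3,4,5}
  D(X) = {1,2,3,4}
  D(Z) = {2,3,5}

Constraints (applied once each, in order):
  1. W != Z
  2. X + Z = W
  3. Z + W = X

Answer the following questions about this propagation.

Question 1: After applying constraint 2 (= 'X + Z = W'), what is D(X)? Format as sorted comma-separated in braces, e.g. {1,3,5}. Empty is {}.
Answer: {1,2,3}

Derivation:
Constraint 1 (W != Z) on D(W)={2,3,4,5} D(Z)={2,3,5}: no change
Constraint 2 (X + Z = W) on D(X)={1,2,3,4} D(Z)={2,3,5} D(W)={2,3,4,5}: X {1,2,3,4}->{1,2,3}; Z {2,3,5}->{2,3}; W {2,3,4,5}->{3,4,5}
So after constraint 2: D(X) = {1,2,3}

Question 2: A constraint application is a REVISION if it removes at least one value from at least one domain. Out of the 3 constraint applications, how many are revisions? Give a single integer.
Answer: 2

Derivation:
Constraint 1 (W != Z) on D(W)={2,3,4,5} D(Z)={2,3,5}: no change => not a revision
Constraint 2 (X + Z = W) on D(X)={1,2,3,4} D(Z)={2,3,5} D(W)={2,3,4,5}: X {1,2,3,4}->{1,2,3}; Z {2,3,5}->{2,3}; W {2,3,4,5}->{3,4,5} => REVISION
Constraint 3 (Z + W = X) on D(Z)={2,3} D(W)={3,4,5} D(X)={1,2,3}: Z {2,3}->{}; W {3,4,5}->{}; X {1,2,3}->{} => REVISION
Total revisions = 2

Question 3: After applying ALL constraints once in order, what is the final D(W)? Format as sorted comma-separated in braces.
Constraint 1 (W != Z) on D(W)={2,3,4,5} D(Z)={2,3,5}: no change
Constraint 2 (X + Z = W) on D(X)={1,2,3,4} D(Z)={2,3,5} D(W)={2,3,4,5}: X {1,2,3,4}->{1,2,3}; Z {2,3,5}->{2,3}; W {2,3,4,5}->{3,4,5}
Constraint 3 (Z + W = X) on D(Z)={2,3} D(W)={3,4,5} D(X)={1,2,3}: Z {2,3}->{}; W {3,4,5}->{}; X {1,2,3}->{}
So after all 3 constraints: D(W) = {}

Answer: {}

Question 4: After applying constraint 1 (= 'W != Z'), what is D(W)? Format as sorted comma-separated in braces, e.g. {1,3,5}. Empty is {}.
Answer: {2,3,4,5}

Derivation:
Constraint 1 (W != Z) on D(W)={2,3,4,5} D(Z)={2,3,5}: no change
So after constraint 1: D(W) = {2,3,4,5}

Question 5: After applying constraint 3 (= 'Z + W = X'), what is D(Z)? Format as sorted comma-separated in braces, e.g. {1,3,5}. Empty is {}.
Constraint 1 (W != Z) on D(W)={2,3,4,5} D(Z)={2,3,5}: no change
Constraint 2 (X + Z = W) on D(X)={1,2,3,4} D(Z)={2,3,5} D(W)={2,3,4,5}: X {1,2,3,4}->{1,2,3}; Z {2,3,5}->{2,3}; W {2,3,4,5}->{3,4,5}
Constraint 3 (Z + W = X) on D(Z)={2,3} D(W)={3,4,5} D(X)={1,2,3}: Z {2,3}->{}; W {3,4,5}->{}; X {1,2,3}->{}
So after constraint 3: D(Z) = {}

Answer: {}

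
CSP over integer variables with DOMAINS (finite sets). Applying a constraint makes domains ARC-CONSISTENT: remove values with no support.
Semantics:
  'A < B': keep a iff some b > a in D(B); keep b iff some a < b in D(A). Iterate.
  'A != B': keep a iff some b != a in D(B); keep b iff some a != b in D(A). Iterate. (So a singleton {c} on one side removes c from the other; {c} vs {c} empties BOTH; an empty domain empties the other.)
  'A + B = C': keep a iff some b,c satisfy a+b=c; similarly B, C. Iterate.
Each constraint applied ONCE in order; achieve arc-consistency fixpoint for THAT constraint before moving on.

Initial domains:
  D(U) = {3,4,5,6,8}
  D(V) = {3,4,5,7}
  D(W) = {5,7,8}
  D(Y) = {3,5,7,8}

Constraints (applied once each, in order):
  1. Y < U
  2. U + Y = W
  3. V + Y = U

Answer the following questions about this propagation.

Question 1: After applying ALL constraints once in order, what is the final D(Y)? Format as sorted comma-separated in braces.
Constraint 1 (Y < U) on D(Y)={3,5,7,8} D(U)={3,4,5,6,8}: Y {3,5,7,8}->{3,5,7}; U {3,4,5,6,8}->{4,5,6,8}
Constraint 2 (U + Y = W) on D(U)={4,5,6,8} D(Y)={3,5,7} D(W)={5,7,8}: U {4,5,6,8}->{4,5}; Y {3,5,7}->{3}; W {5,7,8}->{7,8}
Constraint 3 (V + Y = U) on D(V)={3,4,5,7} D(Y)={3} D(U)={4,5}: V {3,4,5,7}->{}; Y {3}->{}; U {4,5}->{}
So after all 3 constraints: D(Y) = {}

Answer: {}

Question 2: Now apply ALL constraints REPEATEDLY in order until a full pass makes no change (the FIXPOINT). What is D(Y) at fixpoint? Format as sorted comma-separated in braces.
Answer: {}

Derivation:
pass 0 (initial): D(Y)={3,5,7,8}
pass 1: U {3,4,5,6,8}->{}; V {3,4,5,7}->{}; W {5,7,8}->{7,8}; Y {3,5,7,8}->{}
pass 2: W {7,8}->{}
pass 3: no change
Fixpoint after 3 passes: D(Y) = {}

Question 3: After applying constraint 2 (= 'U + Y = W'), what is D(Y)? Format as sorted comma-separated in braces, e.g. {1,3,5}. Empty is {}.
Answer: {3}

Derivation:
Constraint 1 (Y < U) on D(Y)={3,5,7,8} D(U)={3,4,5,6,8}: Y {3,5,7,8}->{3,5,7}; U {3,4,5,6,8}->{4,5,6,8}
Constraint 2 (U + Y = W) on D(U)={4,5,6,8} D(Y)={3,5,7} D(W)={5,7,8}: U {4,5,6,8}->{4,5}; Y {3,5,7}->{3}; W {5,7,8}->{7,8}
So after constraint 2: D(Y) = {3}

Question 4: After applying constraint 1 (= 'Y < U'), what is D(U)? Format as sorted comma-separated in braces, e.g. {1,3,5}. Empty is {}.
Answer: {4,5,6,8}

Derivation:
Constraint 1 (Y < U) on D(Y)={3,5,7,8} D(U)={3,4,5,6,8}: Y {3,5,7,8}->{3,5,7}; U {3,4,5,6,8}->{4,5,6,8}
So after constraint 1: D(U) = {4,5,6,8}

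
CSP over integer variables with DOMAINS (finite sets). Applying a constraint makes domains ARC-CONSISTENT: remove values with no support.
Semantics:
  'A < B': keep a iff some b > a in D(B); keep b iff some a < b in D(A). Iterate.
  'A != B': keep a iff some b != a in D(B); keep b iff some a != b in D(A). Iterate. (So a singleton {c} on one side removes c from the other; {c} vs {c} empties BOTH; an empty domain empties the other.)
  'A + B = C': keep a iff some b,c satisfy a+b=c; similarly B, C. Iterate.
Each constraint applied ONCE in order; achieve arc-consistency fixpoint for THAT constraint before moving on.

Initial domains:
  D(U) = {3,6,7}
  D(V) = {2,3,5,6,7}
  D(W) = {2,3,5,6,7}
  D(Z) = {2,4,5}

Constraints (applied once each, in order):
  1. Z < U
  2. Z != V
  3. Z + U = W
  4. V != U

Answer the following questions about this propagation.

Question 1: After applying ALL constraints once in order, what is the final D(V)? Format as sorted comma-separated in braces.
Answer: {2,5,6,7}

Derivation:
Constraint 1 (Z < U) on D(Z)={2,4,5} D(U)={3,6,7}: no change
Constraint 2 (Z != V) on D(Z)={2,4,5} D(V)={2,3,5,6,7}: no change
Constraint 3 (Z + U = W) on D(Z)={2,4,5} D(U)={3,6,7} D(W)={2,3,5,6,7}: Z {2,4,5}->{2,4}; U {3,6,7}->{3}; W {2,3,5,6,7}->{5,7}
Constraint 4 (V != U) on D(V)={2,3,5,6,7} D(U)={3}: V {2,3,5,6,7}->{2,5,6,7}
So after all 4 constraints: D(V) = {2,5,6,7}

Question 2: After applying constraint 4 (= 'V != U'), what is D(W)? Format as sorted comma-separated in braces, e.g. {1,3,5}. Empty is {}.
Answer: {5,7}

Derivation:
Constraint 1 (Z < U) on D(Z)={2,4,5} D(U)={3,6,7}: no change
Constraint 2 (Z != V) on D(Z)={2,4,5} D(V)={2,3,5,6,7}: no change
Constraint 3 (Z + U = W) on D(Z)={2,4,5} D(U)={3,6,7} D(W)={2,3,5,6,7}: Z {2,4,5}->{2,4}; U {3,6,7}->{3}; W {2,3,5,6,7}->{5,7}
Constraint 4 (V != U) on D(V)={2,3,5,6,7} D(U)={3}: V {2,3,5,6,7}->{2,5,6,7}
So after constraint 4: D(W) = {5,7}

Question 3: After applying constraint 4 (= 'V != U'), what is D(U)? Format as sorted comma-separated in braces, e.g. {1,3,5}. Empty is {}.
Constraint 1 (Z < U) on D(Z)={2,4,5} D(U)={3,6,7}: no change
Constraint 2 (Z != V) on D(Z)={2,4,5} D(V)={2,3,5,6,7}: no change
Constraint 3 (Z + U = W) on D(Z)={2,4,5} D(U)={3,6,7} D(W)={2,3,5,6,7}: Z {2,4,5}->{2,4}; U {3,6,7}->{3}; W {2,3,5,6,7}->{5,7}
Constraint 4 (V != U) on D(V)={2,3,5,6,7} D(U)={3}: V {2,3,5,6,7}->{2,5,6,7}
So after constraint 4: D(U) = {3}

Answer: {3}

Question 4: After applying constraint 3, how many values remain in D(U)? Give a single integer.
Answer: 1

Derivation:
Constraint 1 (Z < U) on D(Z)={2,4,5} D(U)={3,6,7}: no change
Constraint 2 (Z != V) on D(Z)={2,4,5} D(V)={2,3,5,6,7}: no change
Constraint 3 (Z + U = W) on D(Z)={2,4,5} D(U)={3,6,7} D(W)={2,3,5,6,7}: Z {2,4,5}->{2,4}; U {3,6,7}->{3}; W {2,3,5,6,7}->{5,7}
So after constraint 3: D(U)={3}, size = 1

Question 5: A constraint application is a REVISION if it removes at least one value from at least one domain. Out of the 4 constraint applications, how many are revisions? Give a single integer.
Constraint 1 (Z < U) on D(Z)={2,4,5} D(U)={3,6,7}: no change => not a revision
Constraint 2 (Z != V) on D(Z)={2,4,5} D(V)={2,3,5,6,7}: no change => not a revision
Constraint 3 (Z + U = W) on D(Z)={2,4,5} D(U)={3,6,7} D(W)={2,3,5,6,7}: Z {2,4,5}->{2,4}; U {3,6,7}->{3}; W {2,3,5,6,7}->{5,7} => REVISION
Constraint 4 (V != U) on D(V)={2,3,5,6,7} D(U)={3}: V {2,3,5,6,7}->{2,5,6,7} => REVISION
Total revisions = 2

Answer: 2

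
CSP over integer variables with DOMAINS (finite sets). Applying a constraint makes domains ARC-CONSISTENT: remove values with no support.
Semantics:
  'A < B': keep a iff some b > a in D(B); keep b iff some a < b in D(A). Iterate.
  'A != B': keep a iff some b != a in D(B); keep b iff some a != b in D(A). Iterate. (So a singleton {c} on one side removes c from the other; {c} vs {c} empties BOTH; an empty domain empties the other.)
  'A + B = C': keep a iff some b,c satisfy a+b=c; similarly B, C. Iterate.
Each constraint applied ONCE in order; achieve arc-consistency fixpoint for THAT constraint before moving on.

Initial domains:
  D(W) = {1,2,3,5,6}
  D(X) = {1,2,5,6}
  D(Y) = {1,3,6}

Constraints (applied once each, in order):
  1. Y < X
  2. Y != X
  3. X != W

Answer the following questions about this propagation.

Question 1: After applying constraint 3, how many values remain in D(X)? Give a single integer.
Constraint 1 (Y < X) on D(Y)={1,3,6} D(X)={1,2,5,6}: Y {1,3,6}->{1,3}; X {1,2,5,6}->{2,5,6}
Constraint 2 (Y != X) on D(Y)={1,3} D(X)={2,5,6}: no change
Constraint 3 (X != W) on D(X)={2,5,6} D(W)={1,2,3,5,6}: no change
So after constraint 3: D(X)={2,5,6}, size = 3

Answer: 3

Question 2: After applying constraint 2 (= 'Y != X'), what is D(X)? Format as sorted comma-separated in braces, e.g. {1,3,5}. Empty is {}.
Answer: {2,5,6}

Derivation:
Constraint 1 (Y < X) on D(Y)={1,3,6} D(X)={1,2,5,6}: Y {1,3,6}->{1,3}; X {1,2,5,6}->{2,5,6}
Constraint 2 (Y != X) on D(Y)={1,3} D(X)={2,5,6}: no change
So after constraint 2: D(X) = {2,5,6}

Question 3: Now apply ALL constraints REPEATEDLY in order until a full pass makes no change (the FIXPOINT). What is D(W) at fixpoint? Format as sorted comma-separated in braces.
pass 0 (initial): D(W)={1,2,3,5,6}
pass 1: X {1,2,5,6}->{2,5,6}; Y {1,3,6}->{1,3}
pass 2: no change
Fixpoint after 2 passes: D(W) = {1,2,3,5,6}

Answer: {1,2,3,5,6}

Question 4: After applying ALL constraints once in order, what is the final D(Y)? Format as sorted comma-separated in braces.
Answer: {1,3}

Derivation:
Constraint 1 (Y < X) on D(Y)={1,3,6} D(X)={1,2,5,6}: Y {1,3,6}->{1,3}; X {1,2,5,6}->{2,5,6}
Constraint 2 (Y != X) on D(Y)={1,3} D(X)={2,5,6}: no change
Constraint 3 (X != W) on D(X)={2,5,6} D(W)={1,2,3,5,6}: no change
So after all 3 constraints: D(Y) = {1,3}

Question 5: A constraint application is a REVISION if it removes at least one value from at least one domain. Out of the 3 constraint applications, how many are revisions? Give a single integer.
Answer: 1

Derivation:
Constraint 1 (Y < X) on D(Y)={1,3,6} D(X)={1,2,5,6}: Y {1,3,6}->{1,3}; X {1,2,5,6}->{2,5,6} => REVISION
Constraint 2 (Y != X) on D(Y)={1,3} D(X)={2,5,6}: no change => not a revision
Constraint 3 (X != W) on D(X)={2,5,6} D(W)={1,2,3,5,6}: no change => not a revision
Total revisions = 1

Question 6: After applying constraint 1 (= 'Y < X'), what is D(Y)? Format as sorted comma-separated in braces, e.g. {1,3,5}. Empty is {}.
Constraint 1 (Y < X) on D(Y)={1,3,6} D(X)={1,2,5,6}: Y {1,3,6}->{1,3}; X {1,2,5,6}->{2,5,6}
So after constraint 1: D(Y) = {1,3}

Answer: {1,3}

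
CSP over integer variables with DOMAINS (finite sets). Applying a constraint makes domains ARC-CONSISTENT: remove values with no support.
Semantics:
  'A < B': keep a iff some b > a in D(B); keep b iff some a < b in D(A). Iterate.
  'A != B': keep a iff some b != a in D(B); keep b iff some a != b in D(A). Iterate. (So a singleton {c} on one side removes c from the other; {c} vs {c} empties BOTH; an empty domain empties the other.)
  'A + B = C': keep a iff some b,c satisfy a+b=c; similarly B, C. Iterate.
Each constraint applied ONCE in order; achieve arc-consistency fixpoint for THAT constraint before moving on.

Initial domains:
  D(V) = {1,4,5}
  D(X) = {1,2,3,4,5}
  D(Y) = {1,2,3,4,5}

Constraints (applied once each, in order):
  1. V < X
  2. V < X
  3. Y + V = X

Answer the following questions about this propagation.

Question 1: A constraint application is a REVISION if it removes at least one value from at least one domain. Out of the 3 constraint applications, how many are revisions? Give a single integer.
Constraint 1 (V < X) on D(V)={1,4,5} D(X)={1,2,3,4,5}: V {1,4,5}->{1,4}; X {1,2,3,4,5}->{2,3,4,5} => REVISION
Constraint 2 (V < X) on D(V)={1,4} D(X)={2,3,4,5}: no change => not a revision
Constraint 3 (Y + V = X) on D(Y)={1,2,3,4,5} D(V)={1,4} D(X)={2,3,4,5}: Y {1,2,3,4,5}->{1,2,3,4} => REVISION
Total revisions = 2

Answer: 2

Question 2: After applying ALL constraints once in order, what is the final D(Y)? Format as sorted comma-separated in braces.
Constraint 1 (V < X) on D(V)={1,4,5} D(X)={1,2,3,4,5}: V {1,4,5}->{1,4}; X {1,2,3,4,5}->{2,3,4,5}
Constraint 2 (V < X) on D(V)={1,4} D(X)={2,3,4,5}: no change
Constraint 3 (Y + V = X) on D(Y)={1,2,3,4,5} D(V)={1,4} D(X)={2,3,4,5}: Y {1,2,3,4,5}->{1,2,3,4}
So after all 3 constraints: D(Y) = {1,2,3,4}

Answer: {1,2,3,4}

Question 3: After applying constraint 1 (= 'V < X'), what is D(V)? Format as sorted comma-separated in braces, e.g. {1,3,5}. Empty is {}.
Answer: {1,4}

Derivation:
Constraint 1 (V < X) on D(V)={1,4,5} D(X)={1,2,3,4,5}: V {1,4,5}->{1,4}; X {1,2,3,4,5}->{2,3,4,5}
So after constraint 1: D(V) = {1,4}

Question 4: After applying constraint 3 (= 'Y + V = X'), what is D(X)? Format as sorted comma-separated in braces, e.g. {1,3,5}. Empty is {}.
Answer: {2,3,4,5}

Derivation:
Constraint 1 (V < X) on D(V)={1,4,5} D(X)={1,2,3,4,5}: V {1,4,5}->{1,4}; X {1,2,3,4,5}->{2,3,4,5}
Constraint 2 (V < X) on D(V)={1,4} D(X)={2,3,4,5}: no change
Constraint 3 (Y + V = X) on D(Y)={1,2,3,4,5} D(V)={1,4} D(X)={2,3,4,5}: Y {1,2,3,4,5}->{1,2,3,4}
So after constraint 3: D(X) = {2,3,4,5}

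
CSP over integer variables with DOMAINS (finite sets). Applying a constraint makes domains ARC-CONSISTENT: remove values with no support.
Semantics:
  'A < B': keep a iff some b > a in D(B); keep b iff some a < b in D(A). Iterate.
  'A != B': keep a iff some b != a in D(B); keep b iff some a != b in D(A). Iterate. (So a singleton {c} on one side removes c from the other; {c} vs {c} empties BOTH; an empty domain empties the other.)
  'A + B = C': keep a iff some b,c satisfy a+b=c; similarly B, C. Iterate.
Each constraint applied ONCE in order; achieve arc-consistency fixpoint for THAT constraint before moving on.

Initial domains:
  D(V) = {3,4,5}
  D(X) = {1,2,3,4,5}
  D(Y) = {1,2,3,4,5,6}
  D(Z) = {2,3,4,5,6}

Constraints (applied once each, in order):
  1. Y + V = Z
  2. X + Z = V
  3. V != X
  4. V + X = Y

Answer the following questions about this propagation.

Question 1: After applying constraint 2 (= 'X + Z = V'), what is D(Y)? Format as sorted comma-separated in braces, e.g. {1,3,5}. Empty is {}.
Constraint 1 (Y + V = Z) on D(Y)={1,2,3,4,5,6} D(V)={3,4,5} D(Z)={2,3,4,5,6}: Y {1,2,3,4,5,6}->{1,2,3}; Z {2,3,4,5,6}->{4,5,6}
Constraint 2 (X + Z = V) on D(X)={1,2,3,4,5} D(Z)={4,5,6} D(V)={3,4,5}: X {1,2,3,4,5}->{1}; Z {4,5,6}->{4}; V {3,4,5}->{5}
So after constraint 2: D(Y) = {1,2,3}

Answer: {1,2,3}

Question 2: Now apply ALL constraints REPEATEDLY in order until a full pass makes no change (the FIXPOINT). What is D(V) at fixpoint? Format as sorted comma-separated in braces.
pass 0 (initial): D(V)={3,4,5}
pass 1: V {3,4,5}->{}; X {1,2,3,4,5}->{}; Y {1,2,3,4,5,6}->{}; Z {2,3,4,5,6}->{4}
pass 2: Z {4}->{}
pass 3: no change
Fixpoint after 3 passes: D(V) = {}

Answer: {}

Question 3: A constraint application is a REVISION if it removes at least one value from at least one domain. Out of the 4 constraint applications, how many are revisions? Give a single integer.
Constraint 1 (Y + V = Z) on D(Y)={1,2,3,4,5,6} D(V)={3,4,5} D(Z)={2,3,4,5,6}: Y {1,2,3,4,5,6}->{1,2,3}; Z {2,3,4,5,6}->{4,5,6} => REVISION
Constraint 2 (X + Z = V) on D(X)={1,2,3,4,5} D(Z)={4,5,6} D(V)={3,4,5}: X {1,2,3,4,5}->{1}; Z {4,5,6}->{4}; V {3,4,5}->{5} => REVISION
Constraint 3 (V != X) on D(V)={5} D(X)={1}: no change => not a revision
Constraint 4 (V + X = Y) on D(V)={5} D(X)={1} D(Y)={1,2,3}: V {5}->{}; X {1}->{}; Y {1,2,3}->{} => REVISION
Total revisions = 3

Answer: 3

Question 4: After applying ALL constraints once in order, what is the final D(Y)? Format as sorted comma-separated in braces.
Constraint 1 (Y + V = Z) on D(Y)={1,2,3,4,5,6} D(V)={3,4,5} D(Z)={2,3,4,5,6}: Y {1,2,3,4,5,6}->{1,2,3}; Z {2,3,4,5,6}->{4,5,6}
Constraint 2 (X + Z = V) on D(X)={1,2,3,4,5} D(Z)={4,5,6} D(V)={3,4,5}: X {1,2,3,4,5}->{1}; Z {4,5,6}->{4}; V {3,4,5}->{5}
Constraint 3 (V != X) on D(V)={5} D(X)={1}: no change
Constraint 4 (V + X = Y) on D(V)={5} D(X)={1} D(Y)={1,2,3}: V {5}->{}; X {1}->{}; Y {1,2,3}->{}
So after all 4 constraints: D(Y) = {}

Answer: {}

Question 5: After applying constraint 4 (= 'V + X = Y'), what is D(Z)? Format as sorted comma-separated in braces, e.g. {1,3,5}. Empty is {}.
Constraint 1 (Y + V = Z) on D(Y)={1,2,3,4,5,6} D(V)={3,4,5} D(Z)={2,3,4,5,6}: Y {1,2,3,4,5,6}->{1,2,3}; Z {2,3,4,5,6}->{4,5,6}
Constraint 2 (X + Z = V) on D(X)={1,2,3,4,5} D(Z)={4,5,6} D(V)={3,4,5}: X {1,2,3,4,5}->{1}; Z {4,5,6}->{4}; V {3,4,5}->{5}
Constraint 3 (V != X) on D(V)={5} D(X)={1}: no change
Constraint 4 (V + X = Y) on D(V)={5} D(X)={1} D(Y)={1,2,3}: V {5}->{}; X {1}->{}; Y {1,2,3}->{}
So after constraint 4: D(Z) = {4}

Answer: {4}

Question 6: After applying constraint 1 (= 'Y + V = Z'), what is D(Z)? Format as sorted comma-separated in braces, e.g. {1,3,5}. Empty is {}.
Answer: {4,5,6}

Derivation:
Constraint 1 (Y + V = Z) on D(Y)={1,2,3,4,5,6} D(V)={3,4,5} D(Z)={2,3,4,5,6}: Y {1,2,3,4,5,6}->{1,2,3}; Z {2,3,4,5,6}->{4,5,6}
So after constraint 1: D(Z) = {4,5,6}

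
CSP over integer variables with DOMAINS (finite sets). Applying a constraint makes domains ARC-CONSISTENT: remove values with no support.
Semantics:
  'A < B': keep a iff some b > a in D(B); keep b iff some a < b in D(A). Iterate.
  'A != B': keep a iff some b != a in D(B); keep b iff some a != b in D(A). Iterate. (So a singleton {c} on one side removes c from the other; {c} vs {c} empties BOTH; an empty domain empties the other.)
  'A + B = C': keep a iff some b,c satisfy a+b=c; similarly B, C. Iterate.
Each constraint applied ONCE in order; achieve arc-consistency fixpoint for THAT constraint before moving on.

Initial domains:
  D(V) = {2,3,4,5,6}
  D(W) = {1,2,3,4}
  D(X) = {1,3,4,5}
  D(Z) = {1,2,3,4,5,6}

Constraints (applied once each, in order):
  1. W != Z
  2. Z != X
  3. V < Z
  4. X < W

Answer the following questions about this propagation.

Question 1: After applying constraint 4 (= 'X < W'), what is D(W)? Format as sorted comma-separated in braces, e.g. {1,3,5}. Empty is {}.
Constraint 1 (W != Z) on D(W)={1,2,3,4} D(Z)={1,2,3,4,5,6}: no change
Constraint 2 (Z != X) on D(Z)={1,2,3,4,5,6} D(X)={1,3,4,5}: no change
Constraint 3 (V < Z) on D(V)={2,3,4,5,6} D(Z)={1,2,3,4,5,6}: V {2,3,4,5,6}->{2,3,4,5}; Z {1,2,3,4,5,6}->{3,4,5,6}
Constraint 4 (X < W) on D(X)={1,3,4,5} D(W)={1,2,3,4}: X {1,3,4,5}->{1,3}; W {1,2,3,4}->{2,3,4}
So after constraint 4: D(W) = {2,3,4}

Answer: {2,3,4}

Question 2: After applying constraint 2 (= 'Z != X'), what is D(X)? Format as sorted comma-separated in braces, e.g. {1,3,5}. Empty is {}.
Constraint 1 (W != Z) on D(W)={1,2,3,4} D(Z)={1,2,3,4,5,6}: no change
Constraint 2 (Z != X) on D(Z)={1,2,3,4,5,6} D(X)={1,3,4,5}: no change
So after constraint 2: D(X) = {1,3,4,5}

Answer: {1,3,4,5}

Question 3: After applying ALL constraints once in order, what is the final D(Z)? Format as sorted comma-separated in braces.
Constraint 1 (W != Z) on D(W)={1,2,3,4} D(Z)={1,2,3,4,5,6}: no change
Constraint 2 (Z != X) on D(Z)={1,2,3,4,5,6} D(X)={1,3,4,5}: no change
Constraint 3 (V < Z) on D(V)={2,3,4,5,6} D(Z)={1,2,3,4,5,6}: V {2,3,4,5,6}->{2,3,4,5}; Z {1,2,3,4,5,6}->{3,4,5,6}
Constraint 4 (X < W) on D(X)={1,3,4,5} D(W)={1,2,3,4}: X {1,3,4,5}->{1,3}; W {1,2,3,4}->{2,3,4}
So after all 4 constraints: D(Z) = {3,4,5,6}

Answer: {3,4,5,6}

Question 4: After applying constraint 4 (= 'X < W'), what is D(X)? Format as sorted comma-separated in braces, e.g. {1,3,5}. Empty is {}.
Answer: {1,3}

Derivation:
Constraint 1 (W != Z) on D(W)={1,2,3,4} D(Z)={1,2,3,4,5,6}: no change
Constraint 2 (Z != X) on D(Z)={1,2,3,4,5,6} D(X)={1,3,4,5}: no change
Constraint 3 (V < Z) on D(V)={2,3,4,5,6} D(Z)={1,2,3,4,5,6}: V {2,3,4,5,6}->{2,3,4,5}; Z {1,2,3,4,5,6}->{3,4,5,6}
Constraint 4 (X < W) on D(X)={1,3,4,5} D(W)={1,2,3,4}: X {1,3,4,5}->{1,3}; W {1,2,3,4}->{2,3,4}
So after constraint 4: D(X) = {1,3}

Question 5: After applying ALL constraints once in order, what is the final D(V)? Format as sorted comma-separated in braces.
Constraint 1 (W != Z) on D(W)={1,2,3,4} D(Z)={1,2,3,4,5,6}: no change
Constraint 2 (Z != X) on D(Z)={1,2,3,4,5,6} D(X)={1,3,4,5}: no change
Constraint 3 (V < Z) on D(V)={2,3,4,5,6} D(Z)={1,2,3,4,5,6}: V {2,3,4,5,6}->{2,3,4,5}; Z {1,2,3,4,5,6}->{3,4,5,6}
Constraint 4 (X < W) on D(X)={1,3,4,5} D(W)={1,2,3,4}: X {1,3,4,5}->{1,3}; W {1,2,3,4}->{2,3,4}
So after all 4 constraints: D(V) = {2,3,4,5}

Answer: {2,3,4,5}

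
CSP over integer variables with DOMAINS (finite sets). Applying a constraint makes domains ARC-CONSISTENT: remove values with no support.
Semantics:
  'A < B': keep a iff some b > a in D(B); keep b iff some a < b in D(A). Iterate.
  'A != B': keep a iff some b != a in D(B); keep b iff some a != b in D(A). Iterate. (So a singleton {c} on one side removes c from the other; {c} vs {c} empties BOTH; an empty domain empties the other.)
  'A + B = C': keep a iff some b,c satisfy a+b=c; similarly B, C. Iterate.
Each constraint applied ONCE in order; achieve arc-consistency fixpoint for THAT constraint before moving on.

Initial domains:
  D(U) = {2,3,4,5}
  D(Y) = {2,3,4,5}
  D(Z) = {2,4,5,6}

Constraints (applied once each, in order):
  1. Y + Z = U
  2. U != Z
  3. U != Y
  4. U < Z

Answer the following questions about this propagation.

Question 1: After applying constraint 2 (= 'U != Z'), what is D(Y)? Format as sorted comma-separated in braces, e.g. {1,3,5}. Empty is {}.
Answer: {2,3}

Derivation:
Constraint 1 (Y + Z = U) on D(Y)={2,3,4,5} D(Z)={2,4,5,6} D(U)={2,3,4,5}: Y {2,3,4,5}->{2,3}; Z {2,4,5,6}->{2}; U {2,3,4,5}->{4,5}
Constraint 2 (U != Z) on D(U)={4,5} D(Z)={2}: no change
So after constraint 2: D(Y) = {2,3}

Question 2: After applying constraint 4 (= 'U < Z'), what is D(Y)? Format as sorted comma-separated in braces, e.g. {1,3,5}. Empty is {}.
Answer: {2,3}

Derivation:
Constraint 1 (Y + Z = U) on D(Y)={2,3,4,5} D(Z)={2,4,5,6} D(U)={2,3,4,5}: Y {2,3,4,5}->{2,3}; Z {2,4,5,6}->{2}; U {2,3,4,5}->{4,5}
Constraint 2 (U != Z) on D(U)={4,5} D(Z)={2}: no change
Constraint 3 (U != Y) on D(U)={4,5} D(Y)={2,3}: no change
Constraint 4 (U < Z) on D(U)={4,5} D(Z)={2}: U {4,5}->{}; Z {2}->{}
So after constraint 4: D(Y) = {2,3}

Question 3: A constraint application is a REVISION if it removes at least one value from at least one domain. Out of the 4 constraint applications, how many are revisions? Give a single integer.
Constraint 1 (Y + Z = U) on D(Y)={2,3,4,5} D(Z)={2,4,5,6} D(U)={2,3,4,5}: Y {2,3,4,5}->{2,3}; Z {2,4,5,6}->{2}; U {2,3,4,5}->{4,5} => REVISION
Constraint 2 (U != Z) on D(U)={4,5} D(Z)={2}: no change => not a revision
Constraint 3 (U != Y) on D(U)={4,5} D(Y)={2,3}: no change => not a revision
Constraint 4 (U < Z) on D(U)={4,5} D(Z)={2}: U {4,5}->{}; Z {2}->{} => REVISION
Total revisions = 2

Answer: 2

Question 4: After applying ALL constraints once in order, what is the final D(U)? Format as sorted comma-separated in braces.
Constraint 1 (Y + Z = U) on D(Y)={2,3,4,5} D(Z)={2,4,5,6} D(U)={2,3,4,5}: Y {2,3,4,5}->{2,3}; Z {2,4,5,6}->{2}; U {2,3,4,5}->{4,5}
Constraint 2 (U != Z) on D(U)={4,5} D(Z)={2}: no change
Constraint 3 (U != Y) on D(U)={4,5} D(Y)={2,3}: no change
Constraint 4 (U < Z) on D(U)={4,5} D(Z)={2}: U {4,5}->{}; Z {2}->{}
So after all 4 constraints: D(U) = {}

Answer: {}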